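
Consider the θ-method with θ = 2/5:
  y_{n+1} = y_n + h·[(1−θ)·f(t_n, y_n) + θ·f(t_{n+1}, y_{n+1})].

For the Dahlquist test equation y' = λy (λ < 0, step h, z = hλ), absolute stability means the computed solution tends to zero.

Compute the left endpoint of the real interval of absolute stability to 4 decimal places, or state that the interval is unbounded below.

left endpoint -10.0000.

Set f=λy, z=hλ:
  y_{n+1} = y_n + z·[3/5·y_n + 2/5·y_{n+1}] ⇒ (1 − 2/5z)y_{n+1} = (1 + 3/5z)y_n
  R(z) = (1 + 3/5z)/(1 − 2/5z).

Need |R(x)|<1, x<0.
x=-0.92: |R|=0.3275
R=−1: 1+3/5x = −1+2/5x ⇒ -1/5x=2 ⇒ x=2/(-1/5)=-10.0000
Confirm numerically:
  x=-9.029: |R|=0.95789 <1
  x=-6.431: |R|=0.80019 <1
  x=-4.461: |R|=0.60214 <1
  x=-10.368: |R|=1.01430 >1
  x=-10.248: |R|=1.00973 >1
  x=-10.238: |R|=1.00934 >1
Interval (-10.0000, 0).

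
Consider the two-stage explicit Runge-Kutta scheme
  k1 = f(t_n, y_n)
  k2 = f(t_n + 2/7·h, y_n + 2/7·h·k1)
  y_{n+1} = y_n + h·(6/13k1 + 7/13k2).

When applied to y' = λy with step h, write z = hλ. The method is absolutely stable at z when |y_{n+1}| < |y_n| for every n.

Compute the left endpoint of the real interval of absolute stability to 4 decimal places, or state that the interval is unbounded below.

left endpoint -6.5000.

With y'=λy (z=hλ):
  k1=λy_n ⇒ h·k1=z·y_n;  k2=λ(1+2/7z)y_n ⇒ h·k2=z(1+2/7z)y_n
  y_{n+1}/y_n = 1 + 6/13z + 7/13z(1+2/7z) = 1 + z + 2/13z²
  so R(z) = 1 + z + 2/13z².

Solve |R(x)|<1 on ℝ⁻.
x=-1.45: |R|=0.1265
R=1: x+2/13x²=0 ⇒ x=−13/2=-6.5000; min R=1−1/(4·2/13)=-0.6250>−1
Confirm numerically:
  x=-6.436: |R|=0.93663 <1
  x=-5.756: |R|=0.34116 <1
  x=-5.673: |R|=0.27822 <1
  x=-3.492: |R|=0.61599 <1
  x=-7.007: |R|=1.54655 >1
  x=-6.775: |R|=1.28663 >1
  x=-6.584: |R|=1.08509 >1
Stable set (-6.5000, 0).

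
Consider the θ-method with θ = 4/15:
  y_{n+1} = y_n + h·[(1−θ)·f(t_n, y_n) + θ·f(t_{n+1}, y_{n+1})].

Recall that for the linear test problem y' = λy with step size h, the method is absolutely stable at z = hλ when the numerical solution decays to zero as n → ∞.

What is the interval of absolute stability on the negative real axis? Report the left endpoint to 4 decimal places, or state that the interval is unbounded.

Set f=λy, z=hλ:
  y_{n+1} = y_n + z·[11/15·y_n + 4/15·y_{n+1}] ⇒ (1 − 4/15z)y_{n+1} = (1 + 11/15z)y_n
  ⇒ R(z) = (1 + 11/15z)/(1 − 4/15z).

Need |R(x)|<1, x<0.
x=-1.21: |R|=0.0852
R=−1: 1+11/15x = −1+4/15x ⇒ -7/15x=2 ⇒ x=2/(-7/15)=-4.2857
Confirm numerically:
  x=-4.262: |R|=0.99482 <1
  x=-3.206: |R|=0.72836 <1
  x=-2.668: |R|=0.55890 <1
  x=-1.932: |R|=0.27508 <1
  x=-4.854: |R|=1.11559 >1
  x=-4.738: |R|=1.09325 >1
  x=-4.733: |R|=1.09227 >1
So |R|<1 on (-4.2857, 0).

(-4.2857, 0).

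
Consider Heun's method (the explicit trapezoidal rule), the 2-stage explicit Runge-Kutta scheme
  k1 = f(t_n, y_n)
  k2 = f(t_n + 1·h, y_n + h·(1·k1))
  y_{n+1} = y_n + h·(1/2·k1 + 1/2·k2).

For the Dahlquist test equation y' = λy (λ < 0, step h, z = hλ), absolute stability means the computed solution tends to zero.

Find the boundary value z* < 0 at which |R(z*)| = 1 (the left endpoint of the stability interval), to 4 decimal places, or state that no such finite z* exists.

With y'=λy (z=hλ):
  order 2, 2-stage ⇒ R(z)=1+z+z^2/2
  (e.g. R(-1.8)=0.82000, |R|=0.82000)

Boundary: |R(x)|=1, x<0.
x=-1.8: |R|=0.8200
|R(-1.97)|=0.9704 |R(-1.45)|=0.6013 |R(-0.83)|=0.5145
Bisect:
  x_lo=-2.8877 |R|=2.2817  x_hi=-0.3018 |R|=0.7437
  mid=-1.59477 |R|=0.67687 →hi
  mid=-2.24123 |R|=1.27032 →lo
  mid=-1.91800 |R|=0.92136 →hi
  mid=-2.07961 |R|=1.08278 →lo
  mid=-1.99881 |R|=0.99881 →hi
  mid=-2.03921 |R|=1.03998 →lo
  mid=-2.01901 |R|=1.01919 →lo
  mid=-2.00891 |R|=1.00895 →lo
  ...
  [-2.00007,-1.99991] ⇒ x*=-2.0000
Interval (-2.0000, 0).

z* = -2.0000.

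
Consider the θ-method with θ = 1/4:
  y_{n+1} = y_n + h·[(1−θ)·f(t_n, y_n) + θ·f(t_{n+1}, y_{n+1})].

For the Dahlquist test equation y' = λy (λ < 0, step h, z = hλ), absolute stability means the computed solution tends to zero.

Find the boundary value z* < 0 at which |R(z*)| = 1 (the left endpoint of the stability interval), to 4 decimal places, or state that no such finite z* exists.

left endpoint -4.0000.

Test eqn y'=λy, z=hλ:
  y_{n+1} = y_n + z·[3/4·y_n + 1/4·y_{n+1}] ⇒ (1 − 1/4z)y_{n+1} = (1 + 3/4z)y_n
  R(z) = (1 + 3/4z)/(1 − 1/4z).

Find x<0 with |R(x)|<1.
x=-0.7: |R|=0.4043
R=−1: 1+3/4x = −1+1/4x ⇒ -1/2x=2 ⇒ x=2/(-1/2)=-4.0000
Confirm numerically:
  x=-3.815: |R|=0.95266 <1
  x=-3.790: |R|=0.94608 <1
  x=-3.294: |R|=0.80642 <1
  x=-4.335: |R|=1.08038 >1
  x=-4.312: |R|=1.07507 >1
  x=-4.165: |R|=1.04042 >1
Stable set (-4.0000, 0).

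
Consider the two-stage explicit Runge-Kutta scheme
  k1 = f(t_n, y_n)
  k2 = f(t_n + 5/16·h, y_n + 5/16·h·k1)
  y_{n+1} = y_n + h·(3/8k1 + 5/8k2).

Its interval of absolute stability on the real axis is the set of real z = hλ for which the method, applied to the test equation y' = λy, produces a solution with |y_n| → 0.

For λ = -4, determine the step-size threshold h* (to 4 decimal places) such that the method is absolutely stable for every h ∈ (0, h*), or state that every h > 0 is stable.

(-5.1200,0); λ=-4 ⇒ h* = (128/25)/4 = 1.2800.

On y'=λy, z=hλ:
  k1=λy_n ⇒ h·k1=z·y_n;  k2=λ(1+5/16z)y_n ⇒ h·k2=z(1+5/16z)y_n
  y_{n+1}/y_n = 1 + 3/8z + 5/8z(1+5/16z) = 1 + z + 25/128z²
  ⇒ R(z) = 1 + z + 25/128z².

Boundary: |R(x)|=1, x<0.
x=-0.47: |R|=0.5731
R=1: x+25/128x²=0 ⇒ x=−128/25=-5.1200; min R=1−1/(4·25/128)=-0.2800>−1
Confirm numerically:
  x=-4.771: |R|=0.67479 <1
  x=-3.346: |R|=0.15934 <1
  x=-2.969: |R|=0.24733 <1
  x=-5.691: |R|=1.63468 >1
  x=-5.447: |R|=1.34788 >1
  x=-5.315: |R|=1.20243 >1
Interval (-5.1200, 0).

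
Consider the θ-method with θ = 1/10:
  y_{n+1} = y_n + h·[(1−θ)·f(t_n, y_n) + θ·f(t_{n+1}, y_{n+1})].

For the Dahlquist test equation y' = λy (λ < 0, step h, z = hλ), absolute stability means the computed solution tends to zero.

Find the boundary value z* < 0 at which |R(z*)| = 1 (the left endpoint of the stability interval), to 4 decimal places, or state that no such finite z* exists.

z* = -2.5000.

Test eqn y'=λy, z=hλ:
  y_{n+1} = y_n + z·[9/10·y_n + 1/10·y_{n+1}] ⇒ (1 − 1/10z)y_{n+1} = (1 + 9/10z)y_n
  so R(z) = (1 + 9/10z)/(1 − 1/10z).

Find x<0 with |R(x)|<1.
x=-0.98: |R|=0.1075
R=−1: 1+9/10x = −1+1/10x ⇒ -4/5x=2 ⇒ x=2/(-4/5)=-2.5000
Confirm numerically:
  x=-1.997: |R|=0.66458 <1
  x=-1.850: |R|=0.56118 <1
  x=-1.510: |R|=0.31190 <1
  x=-1.115: |R|=0.00315 <1
  x=-2.789: |R|=1.18078 >1
  x=-2.646: |R|=1.09236 >1
Stable set (-2.5000, 0).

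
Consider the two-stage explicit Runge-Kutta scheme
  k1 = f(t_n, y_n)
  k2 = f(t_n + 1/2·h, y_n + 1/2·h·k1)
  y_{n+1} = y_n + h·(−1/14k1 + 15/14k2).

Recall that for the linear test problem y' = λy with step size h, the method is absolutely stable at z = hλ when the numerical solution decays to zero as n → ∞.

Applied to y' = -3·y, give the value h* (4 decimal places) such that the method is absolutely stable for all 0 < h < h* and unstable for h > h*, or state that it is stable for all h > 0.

On y'=λy, z=hλ:
  k1=λy_n ⇒ h·k1=z·y_n;  k2=λ(1+1/2z)y_n ⇒ h·k2=z(1+1/2z)y_n
  y_{n+1}/y_n = 1 − 1/14z + 15/14z(1+1/2z) = 1 + z + 15/28z²
  so R(z) = 1 + z + 15/28z².

Solve |R(x)|<1 on ℝ⁻.
x=-0.34: |R|=0.7219
R=1: x+15/28x²=0 ⇒ x=−28/15=-1.8667; min R=1−1/(4·15/28)=0.5333>−1
Confirm numerically:
  x=-1.724: |R|=0.86824 <1
  x=-1.481: |R|=0.69401 <1
  x=-1.013: |R|=0.53673 <1
  x=-0.919: |R|=0.53344 <1
  x=-2.437: |R|=1.74459 >1
  x=-1.983: |R|=1.12358 >1
Interval (-1.8667, 0).

(-1.8667,0); λ=-3 ⇒ h* = (28/15)/3 = 0.6222.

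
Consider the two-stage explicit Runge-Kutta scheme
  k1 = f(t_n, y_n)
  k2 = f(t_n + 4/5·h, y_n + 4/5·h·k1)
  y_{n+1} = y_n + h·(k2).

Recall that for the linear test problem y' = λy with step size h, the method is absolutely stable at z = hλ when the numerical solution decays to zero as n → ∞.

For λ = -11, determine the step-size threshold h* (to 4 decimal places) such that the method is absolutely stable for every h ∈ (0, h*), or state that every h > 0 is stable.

(-1.2500,0); λ=-11 ⇒ h* = (5/4)/11 = 0.1136.

Set f=λy, z=hλ:
  k1=λy_n ⇒ h·k1=z·y_n;  k2=λ(1+4/5z)y_n ⇒ h·k2=z(1+4/5z)y_n
  y_{n+1}/y_n = 1 + z(1+4/5z) = 1 + z + 4/5z²
  so R(z) = 1 + z + 4/5z².

Need |R(x)|<1, x<0.
x=-1.16: |R|=0.9165
R=1: x+4/5x²=0 ⇒ x=−5/4=-1.2500; min R=1−1/(4·4/5)=0.6875>−1
Confirm numerically:
  x=-1.156: |R|=0.91307 <1
  x=-1.151: |R|=0.90884 <1
  x=-0.873: |R|=0.73670 <1
  x=-0.854: |R|=0.72945 <1
  x=-1.355: |R|=1.11382 >1
  x=-1.325: |R|=1.07950 >1
Stable set (-1.2500, 0).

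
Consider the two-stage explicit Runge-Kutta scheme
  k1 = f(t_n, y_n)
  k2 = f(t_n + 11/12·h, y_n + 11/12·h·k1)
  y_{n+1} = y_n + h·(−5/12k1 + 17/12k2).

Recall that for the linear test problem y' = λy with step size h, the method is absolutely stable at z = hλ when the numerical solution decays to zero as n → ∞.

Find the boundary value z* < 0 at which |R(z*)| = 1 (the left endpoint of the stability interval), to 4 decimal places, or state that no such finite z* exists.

left endpoint -0.7701.

Test eqn y'=λy, z=hλ:
  k1=λy_n ⇒ h·k1=z·y_n;  k2=λ(1+11/12z)y_n ⇒ h·k2=z(1+11/12z)y_n
  y_{n+1}/y_n = 1 − 5/12z + 17/12z(1+11/12z) = 1 + z + 187/144z²
  ⇒ R(z) = 1 + z + 187/144z².

Boundary: |R(x)|=1, x<0.
x=-1.14: |R|=1.5477
R=1: x+187/144x²=0 ⇒ x=−144/187=-0.7701; min R=1−1/(4·187/144)=0.8075>−1
Confirm numerically:
  x=-0.574: |R|=0.85386 <1
  x=-0.440: |R|=0.81141 <1
  x=-0.369: |R|=0.80782 <1
  x=-1.115: |R|=1.49947 >1
  x=-0.914: |R|=1.17085 >1
Stable set (-0.7701, 0).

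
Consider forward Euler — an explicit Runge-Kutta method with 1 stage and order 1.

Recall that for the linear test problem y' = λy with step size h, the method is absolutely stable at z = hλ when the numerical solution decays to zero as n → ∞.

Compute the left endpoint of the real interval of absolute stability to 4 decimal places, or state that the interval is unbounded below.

Test eqn y'=λy, z=hλ:
  order 1, 1-stage ⇒ R(z)=1+z
  (e.g. R(-0.35)=0.65000, |R|=0.65000)

Solve |R(x)|<1 on ℝ⁻.
x=-0.35: |R|=0.6500
|R(-2.14)|=1.1400 |R(-1.62)|=0.6200 |R(-1.44)|=0.4400
Bisect:
  x_lo=-2.5107 |R|=1.5107  x_hi=-0.3428 |R|=0.6572
  mid=-1.42677 |R|=0.42677 →hi
  mid=-1.96873 |R|=0.96873 →hi
  mid=-2.23971 |R|=1.23971 →lo
  mid=-2.10422 |R|=1.10422 →lo
  mid=-2.03648 |R|=1.03648 →lo
  mid=-2.00261 |R|=1.00261 →lo
  mid=-1.98567 |R|=0.98567 →hi
  mid=-1.99414 |R|=0.99414 →hi
  ...
  [-2.00009,-1.99996] ⇒ x*=-2.0000
Stable set (-2.0000, 0).

left endpoint -2.0000.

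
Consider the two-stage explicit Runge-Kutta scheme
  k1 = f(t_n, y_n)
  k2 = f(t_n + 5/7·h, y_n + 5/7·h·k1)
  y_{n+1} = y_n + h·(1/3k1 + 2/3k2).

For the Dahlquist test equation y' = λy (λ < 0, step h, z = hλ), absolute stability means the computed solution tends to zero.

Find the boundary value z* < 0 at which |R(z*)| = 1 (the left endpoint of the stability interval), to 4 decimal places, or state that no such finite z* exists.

z* = -2.1000.

With y'=λy (z=hλ):
  k1=λy_n ⇒ h·k1=z·y_n;  k2=λ(1+5/7z)y_n ⇒ h·k2=z(1+5/7z)y_n
  y_{n+1}/y_n = 1 + 1/3z + 2/3z(1+5/7z) = 1 + z + 10/21z²
  R(z) = 1 + z + 10/21z².

Boundary: |R(x)|=1, x<0.
x=-1.09: |R|=0.4758
R=1: x+10/21x²=0 ⇒ x=−21/10=-2.1000; min R=1−1/(4·10/21)=0.4750>−1
Confirm numerically:
  x=-1.832: |R|=0.76620 <1
  x=-1.639: |R|=0.64020 <1
  x=-1.108: |R|=0.47660 <1
  x=-2.620: |R|=1.64876 >1
  x=-2.542: |R|=1.53503 >1
So |R|<1 on (-2.1000, 0).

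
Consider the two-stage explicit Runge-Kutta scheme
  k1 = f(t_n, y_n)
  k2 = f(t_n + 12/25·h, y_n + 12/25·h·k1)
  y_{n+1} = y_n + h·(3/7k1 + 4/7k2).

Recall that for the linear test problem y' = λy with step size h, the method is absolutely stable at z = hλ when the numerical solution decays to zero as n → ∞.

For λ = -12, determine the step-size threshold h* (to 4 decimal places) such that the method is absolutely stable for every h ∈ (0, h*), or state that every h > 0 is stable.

Set f=λy, z=hλ:
  k1=λy_n ⇒ h·k1=z·y_n;  k2=λ(1+12/25z)y_n ⇒ h·k2=z(1+12/25z)y_n
  y_{n+1}/y_n = 1 + 3/7z + 4/7z(1+12/25z) = 1 + z + 48/175z²
  ⇒ R(z) = 1 + z + 48/175z².

Boundary: |R(x)|=1, x<0.
x=-1.44: |R|=0.1288
R=1: x+48/175x²=0 ⇒ x=−175/48=-3.6458; min R=1−1/(4·48/175)=0.0885>−1
Confirm numerically:
  x=-3.049: |R|=0.50087 <1
  x=-2.890: |R|=0.40086 <1
  x=-2.265: |R|=0.14215 <1
  x=-4.189: |R|=1.62409 >1
  x=-3.791: |R|=1.15095 >1
  x=-3.788: |R|=1.14771 >1
So |R|<1 on (-3.6458, 0).

(-3.6458,0); λ=-12 ⇒ h* = (175/48)/12 = 0.3038.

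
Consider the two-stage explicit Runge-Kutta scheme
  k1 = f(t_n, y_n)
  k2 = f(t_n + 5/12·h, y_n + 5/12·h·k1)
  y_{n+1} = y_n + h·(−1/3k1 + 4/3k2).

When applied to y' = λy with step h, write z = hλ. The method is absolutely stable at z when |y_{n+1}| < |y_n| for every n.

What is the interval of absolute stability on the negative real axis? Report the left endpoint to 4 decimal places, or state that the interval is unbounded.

On y'=λy, z=hλ:
  k1=λy_n ⇒ h·k1=z·y_n;  k2=λ(1+5/12z)y_n ⇒ h·k2=z(1+5/12z)y_n
  y_{n+1}/y_n = 1 − 1/3z + 4/3z(1+5/12z) = 1 + z + 5/9z²
  Hence R(z) = 1 + z + 5/9z².

Find x<0 with |R(x)|<1.
x=-1.7: |R|=0.9056
R=1: x+5/9x²=0 ⇒ x=−9/5=-1.8000; min R=1−1/(4·5/9)=0.5500>−1
Confirm numerically:
  x=-1.650: |R|=0.86250 <1
  x=-1.595: |R|=0.81835 <1
  x=-1.305: |R|=0.64112 <1
  x=-1.151: |R|=0.58500 <1
  x=-2.328: |R|=1.68288 >1
  x=-2.201: |R|=1.49033 >1
  x=-2.082: |R|=1.32618 >1
So |R|<1 on (-1.8000, 0).

(-1.8000, 0).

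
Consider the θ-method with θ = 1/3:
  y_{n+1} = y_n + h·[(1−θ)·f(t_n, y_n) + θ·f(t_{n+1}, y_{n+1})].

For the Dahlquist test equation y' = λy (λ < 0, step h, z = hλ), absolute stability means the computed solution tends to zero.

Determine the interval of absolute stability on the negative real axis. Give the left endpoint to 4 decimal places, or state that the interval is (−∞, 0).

Set f=λy, z=hλ:
  y_{n+1} = y_n + z·[2/3·y_n + 1/3·y_{n+1}] ⇒ (1 − 1/3z)y_{n+1} = (1 + 2/3z)y_n
  Hence R(z) = (1 + 2/3z)/(1 − 1/3z).

Find x<0 with |R(x)|<1.
x=-1.12: |R|=0.1845
R=−1: 1+2/3x = −1+1/3x ⇒ -1/3x=2 ⇒ x=2/(-1/3)=-6.0000
Confirm numerically:
  x=-5.490: |R|=0.93993 <1
  x=-4.955: |R|=0.86864 <1
  x=-3.504: |R|=0.61624 <1
  x=-6.569: |R|=1.05946 >1
  x=-6.063: |R|=1.00695 >1
Stable set (-6.0000, 0).

z∈(-6.0000,0).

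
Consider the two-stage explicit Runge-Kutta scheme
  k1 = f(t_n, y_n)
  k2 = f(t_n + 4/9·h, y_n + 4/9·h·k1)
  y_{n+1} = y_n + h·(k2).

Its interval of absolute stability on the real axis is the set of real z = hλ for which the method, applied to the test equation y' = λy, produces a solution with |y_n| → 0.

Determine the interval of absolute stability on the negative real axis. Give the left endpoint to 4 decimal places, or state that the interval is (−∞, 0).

On y'=λy, z=hλ:
  k1=λy_n ⇒ h·k1=z·y_n;  k2=λ(1+4/9z)y_n ⇒ h·k2=z(1+4/9z)y_n
  y_{n+1}/y_n = 1 + z(1+4/9z) = 1 + z + 4/9z²
  R(z) = 1 + z + 4/9z².

Need |R(x)|<1, x<0.
x=-0.63: |R|=0.5464
R=1: x+4/9x²=0 ⇒ x=−9/4=-2.2500; min R=1−1/(4·4/9)=0.4375>−1
Confirm numerically:
  x=-2.047: |R|=0.81532 <1
  x=-1.484: |R|=0.49478 <1
  x=-1.329: |R|=0.45600 <1
  x=-2.797: |R|=1.67998 >1
  x=-2.746: |R|=1.60534 >1
  x=-2.397: |R|=1.15660 >1
So |R|<1 on (-2.2500, 0).

(-2.2500, 0).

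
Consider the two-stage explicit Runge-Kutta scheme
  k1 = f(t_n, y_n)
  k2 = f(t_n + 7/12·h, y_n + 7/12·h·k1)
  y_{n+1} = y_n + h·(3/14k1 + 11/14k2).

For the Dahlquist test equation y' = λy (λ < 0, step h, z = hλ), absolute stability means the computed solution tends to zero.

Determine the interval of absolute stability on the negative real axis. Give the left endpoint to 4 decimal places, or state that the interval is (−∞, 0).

On y'=λy, z=hλ:
  k1=λy_n ⇒ h·k1=z·y_n;  k2=λ(1+7/12z)y_n ⇒ h·k2=z(1+7/12z)y_n
  y_{n+1}/y_n = 1 + 3/14z + 11/14z(1+7/12z) = 1 + z + 11/24z²
  R(z) = 1 + z + 11/24z².

Need |R(x)|<1, x<0.
x=-0.92: |R|=0.4679
R=1: x+11/24x²=0 ⇒ x=−24/11=-2.1818; min R=1−1/(4·11/24)=0.4545>−1
Confirm numerically:
  x=-1.956: |R|=0.79755 <1
  x=-1.773: |R|=0.66778 <1
  x=-1.194: |R|=0.45942 <1
  x=-1.157: |R|=0.45655 <1
  x=-2.601: |R|=1.49972 >1
  x=-2.542: |R|=1.41964 >1
Interval (-2.1818, 0).

z∈(-2.1818,0).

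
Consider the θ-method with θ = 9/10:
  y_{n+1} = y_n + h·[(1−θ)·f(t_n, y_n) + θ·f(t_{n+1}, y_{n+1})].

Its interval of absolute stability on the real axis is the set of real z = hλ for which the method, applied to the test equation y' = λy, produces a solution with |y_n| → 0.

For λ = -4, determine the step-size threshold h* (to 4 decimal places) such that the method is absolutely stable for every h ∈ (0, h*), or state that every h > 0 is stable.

Set f=λy, z=hλ:
  y_{n+1} = y_n + z·[1/10·y_n + 9/10·y_{n+1}] ⇒ (1 − 9/10z)y_{n+1} = (1 + 1/10z)y_n
  R(z) = (1 + 1/10z)/(1 − 9/10z).

Boundary: |R(x)|=1, x<0.
x=-1.33: |R|=0.3946
x=-2: |R|=0.2857
x=-10: |R|=0.0000
x=-100: |R|=0.0989
θ=9/10≥1/2 ⇒ |1+1/10x|<|1−9/10x| ∀x<0 ⇒ interval (−∞,0).

unbounded; (−∞, 0). Any h>0 works for λ=-4.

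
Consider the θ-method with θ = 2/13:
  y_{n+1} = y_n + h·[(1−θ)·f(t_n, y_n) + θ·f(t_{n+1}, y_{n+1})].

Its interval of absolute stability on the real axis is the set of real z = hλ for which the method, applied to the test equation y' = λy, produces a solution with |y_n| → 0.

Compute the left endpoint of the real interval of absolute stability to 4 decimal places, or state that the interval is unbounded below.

z* = -2.8889.

Set f=λy, z=hλ:
  y_{n+1} = y_n + z·[11/13·y_n + 2/13·y_{n+1}] ⇒ (1 − 2/13z)y_{n+1} = (1 + 11/13z)y_n
  so R(z) = (1 + 11/13z)/(1 − 2/13z).

Find x<0 with |R(x)|<1.
x=-0.43: |R|=0.5967
R=−1: 1+11/13x = −1+2/13x ⇒ -9/13x=2 ⇒ x=2/(-9/13)=-2.8889
Confirm numerically:
  x=-1.532: |R|=0.23979 <1
  x=-1.463: |R|=0.19421 <1
  x=-1.169: |R|=0.00919 <1
  x=-3.420: |R|=1.24093 >1
  x=-3.117: |R|=1.10674 >1
Interval (-2.8889, 0).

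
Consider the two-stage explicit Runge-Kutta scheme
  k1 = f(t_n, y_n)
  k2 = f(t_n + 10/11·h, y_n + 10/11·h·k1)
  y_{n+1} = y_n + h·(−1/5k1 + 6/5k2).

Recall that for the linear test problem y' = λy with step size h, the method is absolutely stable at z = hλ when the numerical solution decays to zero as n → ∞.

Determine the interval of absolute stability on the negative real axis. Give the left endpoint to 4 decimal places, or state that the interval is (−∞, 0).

z∈(-0.9167,0).

With y'=λy (z=hλ):
  k1=λy_n ⇒ h·k1=z·y_n;  k2=λ(1+10/11z)y_n ⇒ h·k2=z(1+10/11z)y_n
  y_{n+1}/y_n = 1 − 1/5z + 6/5z(1+10/11z) = 1 + z + 12/11z²
  Hence R(z) = 1 + z + 12/11z².

Need |R(x)|<1, x<0.
x=-1.26: |R|=1.4719
R=1: x+12/11x²=0 ⇒ x=−11/12=-0.9167; min R=1−1/(4·12/11)=0.7708>−1
Confirm numerically:
  x=-0.751: |R|=0.86427 <1
  x=-0.652: |R|=0.81175 <1
  x=-0.578: |R|=0.78646 <1
  x=-1.318: |R|=1.57704 >1
  x=-1.304: |R|=1.55100 >1
  x=-1.210: |R|=1.38720 >1
So |R|<1 on (-0.9167, 0).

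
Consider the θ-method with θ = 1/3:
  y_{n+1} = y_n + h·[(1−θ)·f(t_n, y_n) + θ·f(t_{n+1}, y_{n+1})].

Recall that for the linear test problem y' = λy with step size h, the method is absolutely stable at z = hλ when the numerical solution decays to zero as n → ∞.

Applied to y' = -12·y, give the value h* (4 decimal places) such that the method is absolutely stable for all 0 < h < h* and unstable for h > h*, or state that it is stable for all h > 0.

(-6.0000,0); λ=-12 ⇒ h* = (6)/12 = 0.5000.

Test eqn y'=λy, z=hλ:
  y_{n+1} = y_n + z·[2/3·y_n + 1/3·y_{n+1}] ⇒ (1 − 1/3z)y_{n+1} = (1 + 2/3z)y_n
  so R(z) = (1 + 2/3z)/(1 − 1/3z).

Solve |R(x)|<1 on ℝ⁻.
x=-0.96: |R|=0.2727
R=−1: 1+2/3x = −1+1/3x ⇒ -1/3x=2 ⇒ x=2/(-1/3)=-6.0000
Confirm numerically:
  x=-5.087: |R|=0.88710 <1
  x=-4.976: |R|=0.87161 <1
  x=-4.863: |R|=0.85540 <1
  x=-3.296: |R|=0.57052 <1
  x=-6.582: |R|=1.06074 >1
  x=-6.399: |R|=1.04245 >1
  x=-6.347: |R|=1.03712 >1
Stable set (-6.0000, 0).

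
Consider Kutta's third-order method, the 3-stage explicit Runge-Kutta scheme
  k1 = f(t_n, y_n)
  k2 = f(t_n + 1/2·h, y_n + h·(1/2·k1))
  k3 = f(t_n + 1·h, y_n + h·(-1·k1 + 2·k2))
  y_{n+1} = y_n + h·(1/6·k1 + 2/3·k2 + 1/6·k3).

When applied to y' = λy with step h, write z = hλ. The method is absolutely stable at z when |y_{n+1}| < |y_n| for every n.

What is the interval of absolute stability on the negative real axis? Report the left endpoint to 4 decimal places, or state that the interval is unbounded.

(-2.5127, 0).

On y'=λy, z=hλ:
  order 3, 3-stage ⇒ R(z)=1+z+z^2/2+z^3/6
  (e.g. R(-1.39)=0.12845, |R|=0.12845)

Need |R(x)|<1, x<0.
x=-1.39: |R|=0.1284
|R(-1.82)|=0.1686 |R(-1.17)|=0.2475 |R(-0.97)|=0.3483
Bisect:
  x_lo=-3.1894 |R|=2.5104  x_hi=-0.2874 |R|=0.7499
  mid=-1.73840 |R|=0.10297 →hi
  mid=-2.46389 |R|=0.92146 →hi
  mid=-2.82663 |R|=1.59577 →lo
  mid=-2.64526 |R|=1.23155 →lo
  mid=-2.55457 |R|=1.07011 →lo
  mid=-2.50923 |R|=0.99423 →hi
  mid=-2.53190 |R|=1.03178 →lo
  mid=-2.52057 |R|=1.01291 →lo
  ...
  [-2.51277,-2.51260] ⇒ x*=-2.5127
Stable set (-2.5127, 0).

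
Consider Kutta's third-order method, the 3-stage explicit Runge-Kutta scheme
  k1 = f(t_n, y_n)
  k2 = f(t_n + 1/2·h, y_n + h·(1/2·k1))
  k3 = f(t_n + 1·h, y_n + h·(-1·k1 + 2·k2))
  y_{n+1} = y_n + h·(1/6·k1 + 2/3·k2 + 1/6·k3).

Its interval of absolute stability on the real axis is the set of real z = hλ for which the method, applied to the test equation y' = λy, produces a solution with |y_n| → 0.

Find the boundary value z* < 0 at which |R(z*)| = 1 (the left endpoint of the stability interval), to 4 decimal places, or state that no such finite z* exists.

left endpoint -2.5127.

Set f=λy, z=hλ:
  order 3, 3-stage ⇒ R(z)=1+z+z^2/2+z^3/6
  (e.g. R(-1.39)=0.12845, |R|=0.12845)

Find x<0 with |R(x)|<1.
x=-1.39: |R|=0.1284
|R(-2.59)|=1.1316 |R(-1.85)|=0.1940 |R(-0.63)|=0.5268
Bisect:
  x_lo=-3.0466 |R|=2.1187  x_hi=-0.1187 |R|=0.8881
  mid=-1.58264 |R|=0.00905 →hi
  mid=-2.31462 |R|=0.70264 →hi
  mid=-2.68061 |R|=1.29811 →lo
  mid=-2.49762 |R|=0.97530 →hi
  mid=-2.58911 |R|=1.13005 →lo
  mid=-2.54337 |R|=1.05106 →lo
  mid=-2.52049 |R|=1.01278 →lo
  ...
  [-2.51281,-2.51263] ⇒ x*=-2.5127
Stable set (-2.5127, 0).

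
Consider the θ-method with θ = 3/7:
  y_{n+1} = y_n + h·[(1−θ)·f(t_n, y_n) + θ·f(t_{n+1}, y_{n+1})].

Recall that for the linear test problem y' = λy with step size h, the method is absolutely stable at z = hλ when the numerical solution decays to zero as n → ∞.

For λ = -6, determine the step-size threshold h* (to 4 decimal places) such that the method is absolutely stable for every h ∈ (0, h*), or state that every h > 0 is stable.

On y'=λy, z=hλ:
  y_{n+1} = y_n + z·[4/7·y_n + 3/7·y_{n+1}] ⇒ (1 − 3/7z)y_{n+1} = (1 + 4/7z)y_n
  Hence R(z) = (1 + 4/7z)/(1 − 3/7z).

Find x<0 with |R(x)|<1.
x=-1.41: |R|=0.1211
R=−1: 1+4/7x = −1+3/7x ⇒ -1/7x=2 ⇒ x=2/(-1/7)=-14.0000
Confirm numerically:
  x=-13.386: |R|=0.98698 <1
  x=-10.449: |R|=0.90740 <1
  x=-9.955: |R|=0.89028 <1
  x=-7.961: |R|=0.80446 <1
  x=-14.553: |R|=1.01092 >1
  x=-14.530: |R|=1.01048 >1
  x=-14.497: |R|=1.00984 >1
So |R|<1 on (-14.0000, 0).

(-14.0000,0); λ=-6 ⇒ h* = (14)/6 = 2.3333.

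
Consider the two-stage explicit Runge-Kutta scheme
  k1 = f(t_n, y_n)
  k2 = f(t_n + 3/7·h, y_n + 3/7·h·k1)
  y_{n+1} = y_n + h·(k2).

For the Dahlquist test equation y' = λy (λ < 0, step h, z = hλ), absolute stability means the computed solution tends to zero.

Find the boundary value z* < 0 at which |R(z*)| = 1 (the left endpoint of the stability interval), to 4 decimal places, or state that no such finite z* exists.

Test eqn y'=λy, z=hλ:
  k1=λy_n ⇒ h·k1=z·y_n;  k2=λ(1+3/7z)y_n ⇒ h·k2=z(1+3/7z)y_n
  y_{n+1}/y_n = 1 + z(1+3/7z) = 1 + z + 3/7z²
  ⇒ R(z) = 1 + z + 3/7z².

Find x<0 with |R(x)|<1.
x=-0.82: |R|=0.4682
R=1: x+3/7x²=0 ⇒ x=−7/3=-2.3333; min R=1−1/(4·3/7)=0.4167>−1
Confirm numerically:
  x=-2.130: |R|=0.81439 <1
  x=-1.701: |R|=0.53903 <1
  x=-1.218: |R|=0.41780 <1
  x=-1.105: |R|=0.41830 <1
  x=-2.843: |R|=1.62099 >1
  x=-2.510: |R|=1.19004 >1
  x=-2.502: |R|=1.18086 >1
So |R|<1 on (-2.3333, 0).

z* = -2.3333.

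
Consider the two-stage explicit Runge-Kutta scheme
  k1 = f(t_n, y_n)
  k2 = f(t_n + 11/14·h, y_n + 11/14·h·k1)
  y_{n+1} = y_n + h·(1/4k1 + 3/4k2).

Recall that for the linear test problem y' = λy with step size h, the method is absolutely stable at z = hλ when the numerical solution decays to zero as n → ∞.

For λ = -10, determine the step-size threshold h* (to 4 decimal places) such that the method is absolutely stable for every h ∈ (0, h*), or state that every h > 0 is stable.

(-1.6970,0); λ=-10 ⇒ h* = (56/33)/10 = 0.1697.

Set f=λy, z=hλ:
  k1=λy_n ⇒ h·k1=z·y_n;  k2=λ(1+11/14z)y_n ⇒ h·k2=z(1+11/14z)y_n
  y_{n+1}/y_n = 1 + 1/4z + 3/4z(1+11/14z) = 1 + z + 33/56z²
  R(z) = 1 + z + 33/56z².

Boundary: |R(x)|=1, x<0.
x=-0.62: |R|=0.6065
R=1: x+33/56x²=0 ⇒ x=−56/33=-1.6970; min R=1−1/(4·33/56)=0.5758>−1
Confirm numerically:
  x=-1.668: |R|=0.97152 <1
  x=-1.624: |R|=0.93017 <1
  x=-0.746: |R|=0.58195 <1
  x=-0.691: |R|=0.59037 <1
  x=-2.296: |R|=1.81049 >1
  x=-2.274: |R|=1.77324 >1
  x=-2.172: |R|=1.60800 >1
Stable set (-1.6970, 0).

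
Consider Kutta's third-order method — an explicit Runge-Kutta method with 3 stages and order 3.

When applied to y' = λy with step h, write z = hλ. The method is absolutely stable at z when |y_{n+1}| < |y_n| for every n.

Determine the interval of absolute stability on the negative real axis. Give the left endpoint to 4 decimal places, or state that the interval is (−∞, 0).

Set f=λy, z=hλ:
  order 3, 3-stage ⇒ R(z)=1+z+z^2/2+z^3/6
  (e.g. R(-0.6)=0.54400, |R|=0.54400)

Find x<0 with |R(x)|<1.
x=-0.6: |R|=0.5440
|R(-2.03)|=0.3638 |R(-1.19)|=0.2372 |R(-0.6)|=0.5440
Bisect:
  x_lo=-3.1246 |R|=2.3273  x_hi=-0.0818 |R|=0.9214
  mid=-1.60320 |R|=0.00485 →hi
  mid=-2.36389 |R|=0.77147 →hi
  mid=-2.74424 |R|=1.42323 →lo
  mid=-2.55407 |R|=1.06925 →lo
  mid=-2.45898 |R|=0.91376 →hi
  mid=-2.50652 |R|=0.98980 →hi
  mid=-2.53030 |R|=1.02909 →lo
  ...
  [-2.51284,-2.51265] ⇒ x*=-2.5127
Stable set (-2.5127, 0).

z∈(-2.5127,0).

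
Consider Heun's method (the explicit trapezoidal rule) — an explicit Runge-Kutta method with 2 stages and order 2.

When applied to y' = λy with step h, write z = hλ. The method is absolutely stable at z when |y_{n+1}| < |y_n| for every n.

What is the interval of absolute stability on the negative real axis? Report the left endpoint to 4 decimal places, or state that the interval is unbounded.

(-2.0000, 0).

With y'=λy (z=hλ):
  order 2, 2-stage ⇒ R(z)=1+z+z^2/2
  (e.g. R(-1.59)=0.67405, |R|=0.67405)

Boundary: |R(x)|=1, x<0.
x=-1.59: |R|=0.6741
|R(-1.46)|=0.6058 |R(-1.08)|=0.5032 |R(-0.75)|=0.5312
Bisect:
  x_lo=-2.3161 |R|=1.3661  x_hi=-0.3370 |R|=0.7198
  mid=-1.32657 |R|=0.55332 →hi
  mid=-1.82134 |R|=0.83730 →hi
  mid=-2.06873 |R|=1.07109 →lo
  mid=-1.94503 |R|=0.94654 →hi
  mid=-2.00688 |R|=1.00690 →lo
  mid=-1.97596 |R|=0.97625 →hi
  mid=-1.99142 |R|=0.99145 →hi
  mid=-1.99915 |R|=0.99915 →hi
  mid=-2.00301 |R|=1.00302 →lo
  ...
  [-2.00012,-1.99999] ⇒ x*=-2.0000
Stable set (-2.0000, 0).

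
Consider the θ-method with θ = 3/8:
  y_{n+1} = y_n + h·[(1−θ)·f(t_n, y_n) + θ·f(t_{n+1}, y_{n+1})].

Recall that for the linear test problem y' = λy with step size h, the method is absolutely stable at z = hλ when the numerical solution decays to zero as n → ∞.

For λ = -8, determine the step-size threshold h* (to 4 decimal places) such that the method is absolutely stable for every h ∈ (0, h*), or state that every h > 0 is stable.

(-8.0000,0); λ=-8 ⇒ h* = (8)/8 = 1.0000.

On y'=λy, z=hλ:
  y_{n+1} = y_n + z·[5/8·y_n + 3/8·y_{n+1}] ⇒ (1 − 3/8z)y_{n+1} = (1 + 5/8z)y_n
  ⇒ R(z) = (1 + 5/8z)/(1 − 3/8z).

Solve |R(x)|<1 on ℝ⁻.
x=-1.04: |R|=0.2518
R=−1: 1+5/8x = −1+3/8x ⇒ -1/4x=2 ⇒ x=2/(-1/4)=-8.0000
Confirm numerically:
  x=-6.944: |R|=0.92675 <1
  x=-5.198: |R|=0.76248 <1
  x=-4.226: |R|=0.63497 <1
  x=-4.042: |R|=0.60668 <1
  x=-8.498: |R|=1.02974 >1
  x=-8.206: |R|=1.01263 >1
  x=-8.138: |R|=1.00851 >1
So |R|<1 on (-8.0000, 0).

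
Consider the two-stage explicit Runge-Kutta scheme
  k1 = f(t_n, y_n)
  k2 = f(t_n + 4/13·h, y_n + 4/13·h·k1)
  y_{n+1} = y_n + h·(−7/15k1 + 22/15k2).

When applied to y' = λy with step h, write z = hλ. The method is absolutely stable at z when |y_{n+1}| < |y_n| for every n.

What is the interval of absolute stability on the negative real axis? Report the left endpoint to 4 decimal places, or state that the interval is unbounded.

On y'=λy, z=hλ:
  k1=λy_n ⇒ h·k1=z·y_n;  k2=λ(1+4/13z)y_n ⇒ h·k2=z(1+4/13z)y_n
  y_{n+1}/y_n = 1 − 7/15z + 22/15z(1+4/13z) = 1 + z + 88/195z²
  so R(z) = 1 + z + 88/195z².

Solve |R(x)|<1 on ℝ⁻.
x=-1.32: |R|=0.4663
R=1: x+88/195x²=0 ⇒ x=−195/88=-2.2159; min R=1−1/(4·88/195)=0.4460>−1
Confirm numerically:
  x=-2.191: |R|=0.97537 <1
  x=-1.819: |R|=0.67418 <1
  x=-1.639: |R|=0.57329 <1
  x=-2.755: |R|=1.67024 >1
  x=-2.750: |R|=1.66282 >1
  x=-2.262: |R|=1.04705 >1
So |R|<1 on (-2.2159, 0).

z∈(-2.2159,0).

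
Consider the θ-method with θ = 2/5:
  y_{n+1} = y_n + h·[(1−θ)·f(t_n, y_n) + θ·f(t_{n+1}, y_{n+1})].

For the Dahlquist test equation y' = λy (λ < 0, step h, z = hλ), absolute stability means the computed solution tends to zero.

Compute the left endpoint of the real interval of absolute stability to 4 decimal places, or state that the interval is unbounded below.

On y'=λy, z=hλ:
  y_{n+1} = y_n + z·[3/5·y_n + 2/5·y_{n+1}] ⇒ (1 − 2/5z)y_{n+1} = (1 + 3/5z)y_n
  Hence R(z) = (1 + 3/5z)/(1 − 2/5z).

Find x<0 with |R(x)|<1.
x=-0.79: |R|=0.3997
R=−1: 1+3/5x = −1+2/5x ⇒ -1/5x=2 ⇒ x=2/(-1/5)=-10.0000
Confirm numerically:
  x=-8.106: |R|=0.91071 <1
  x=-7.770: |R|=0.89143 <1
  x=-7.675: |R|=0.88575 <1
  x=-10.596: |R|=1.02276 >1
  x=-10.065: |R|=1.00259 >1
Interval (-10.0000, 0).

left endpoint -10.0000.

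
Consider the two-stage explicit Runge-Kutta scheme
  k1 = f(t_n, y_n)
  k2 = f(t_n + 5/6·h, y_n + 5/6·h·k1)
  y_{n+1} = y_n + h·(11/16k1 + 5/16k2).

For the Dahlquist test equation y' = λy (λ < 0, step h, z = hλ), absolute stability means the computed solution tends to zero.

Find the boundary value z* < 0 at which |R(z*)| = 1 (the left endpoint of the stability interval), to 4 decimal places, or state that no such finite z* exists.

Set f=λy, z=hλ:
  k1=λy_n ⇒ h·k1=z·y_n;  k2=λ(1+5/6z)y_n ⇒ h·k2=z(1+5/6z)y_n
  y_{n+1}/y_n = 1 + 11/16z + 5/16z(1+5/6z) = 1 + z + 25/96z²
  Hence R(z) = 1 + z + 25/96z².

Boundary: |R(x)|=1, x<0.
x=-0.66: |R|=0.4534
R=1: x+25/96x²=0 ⇒ x=−96/25=-3.8400; min R=1−1/(4·25/96)=0.0400>−1
Confirm numerically:
  x=-2.580: |R|=0.15344 <1
  x=-2.519: |R|=0.13344 <1
  x=-2.492: |R|=0.12520 <1
  x=-1.642: |R|=0.06013 <1
  x=-4.089: |R|=1.26515 >1
  x=-3.932: |R|=1.09420 >1
Interval (-3.8400, 0).

z* = -3.8400.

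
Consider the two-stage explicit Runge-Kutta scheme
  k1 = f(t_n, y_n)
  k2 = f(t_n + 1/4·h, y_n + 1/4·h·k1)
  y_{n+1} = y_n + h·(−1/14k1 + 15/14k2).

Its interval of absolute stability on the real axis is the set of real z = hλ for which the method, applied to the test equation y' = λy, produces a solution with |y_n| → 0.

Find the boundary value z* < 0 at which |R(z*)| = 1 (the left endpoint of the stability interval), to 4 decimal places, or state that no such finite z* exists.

Set f=λy, z=hλ:
  k1=λy_n ⇒ h·k1=z·y_n;  k2=λ(1+1/4z)y_n ⇒ h·k2=z(1+1/4z)y_n
  y_{n+1}/y_n = 1 − 1/14z + 15/14z(1+1/4z) = 1 + z + 15/56z²
  R(z) = 1 + z + 15/56z².

Find x<0 with |R(x)|<1.
x=-1: |R|=0.2679
R=1: x+15/56x²=0 ⇒ x=−56/15=-3.7333; min R=1−1/(4·15/56)=0.0667>−1
Confirm numerically:
  x=-3.023: |R|=0.42482 <1
  x=-2.726: |R|=0.26447 <1
  x=-1.821: |R|=0.06723 <1
  x=-1.817: |R|=0.06733 <1
  x=-4.238: |R|=1.57289 >1
  x=-4.203: |R|=1.52875 >1
So |R|<1 on (-3.7333, 0).

z* = -3.7333.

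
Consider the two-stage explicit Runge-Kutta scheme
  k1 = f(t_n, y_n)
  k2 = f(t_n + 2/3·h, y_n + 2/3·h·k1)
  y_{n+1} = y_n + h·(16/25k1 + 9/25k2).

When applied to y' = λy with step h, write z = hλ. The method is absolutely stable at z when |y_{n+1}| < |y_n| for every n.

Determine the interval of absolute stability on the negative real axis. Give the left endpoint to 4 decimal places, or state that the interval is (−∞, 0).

z∈(-4.1667,0).

With y'=λy (z=hλ):
  k1=λy_n ⇒ h·k1=z·y_n;  k2=λ(1+2/3z)y_n ⇒ h·k2=z(1+2/3z)y_n
  y_{n+1}/y_n = 1 + 16/25z + 9/25z(1+2/3z) = 1 + z + 6/25z²
  so R(z) = 1 + z + 6/25z².

Need |R(x)|<1, x<0.
x=-1.73: |R|=0.0117
R=1: x+6/25x²=0 ⇒ x=−25/6=-4.1667; min R=1−1/(4·6/25)=-0.0417>−1
Confirm numerically:
  x=-3.457: |R|=0.41120 <1
  x=-2.849: |R|=0.09903 <1
  x=-2.364: |R|=0.02276 <1
  x=-4.702: |R|=1.60411 >1
  x=-4.633: |R|=1.51853 >1
Interval (-4.1667, 0).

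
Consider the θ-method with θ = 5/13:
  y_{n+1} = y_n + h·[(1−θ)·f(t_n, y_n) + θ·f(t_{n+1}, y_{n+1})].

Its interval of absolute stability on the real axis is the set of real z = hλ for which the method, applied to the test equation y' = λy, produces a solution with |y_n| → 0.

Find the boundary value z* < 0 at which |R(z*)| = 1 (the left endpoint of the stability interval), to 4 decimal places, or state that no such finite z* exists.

Set f=λy, z=hλ:
  y_{n+1} = y_n + z·[8/13·y_n + 5/13·y_{n+1}] ⇒ (1 − 5/13z)y_{n+1} = (1 + 8/13z)y_n
  R(z) = (1 + 8/13z)/(1 − 5/13z).

Need |R(x)|<1, x<0.
x=-1.3: |R|=0.1333
R=−1: 1+8/13x = −1+5/13x ⇒ -3/13x=2 ⇒ x=2/(-3/13)=-8.6667
Confirm numerically:
  x=-8.152: |R|=0.97128 <1
  x=-7.768: |R|=0.94799 <1
  x=-7.647: |R|=0.94029 <1
  x=-9.219: |R|=1.02804 >1
  x=-9.131: |R|=1.02375 >1
Stable set (-8.6667, 0).

z* = -8.6667.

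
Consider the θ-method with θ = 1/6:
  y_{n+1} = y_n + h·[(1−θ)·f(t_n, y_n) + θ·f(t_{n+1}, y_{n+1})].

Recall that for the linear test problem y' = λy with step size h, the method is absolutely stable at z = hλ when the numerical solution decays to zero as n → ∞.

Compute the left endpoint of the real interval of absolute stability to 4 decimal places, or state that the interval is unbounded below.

On y'=λy, z=hλ:
  y_{n+1} = y_n + z·[5/6·y_n + 1/6·y_{n+1}] ⇒ (1 − 1/6z)y_{n+1} = (1 + 5/6z)y_n
  so R(z) = (1 + 5/6z)/(1 − 1/6z).

Find x<0 with |R(x)|<1.
x=-1.67: |R|=0.3064
R=−1: 1+5/6x = −1+1/6x ⇒ -2/3x=2 ⇒ x=2/(-2/3)=-3.0000
Confirm numerically:
  x=-2.881: |R|=0.94640 <1
  x=-2.227: |R|=0.62416 <1
  x=-1.903: |R|=0.44477 <1
  x=-3.514: |R|=1.21610 >1
  x=-3.144: |R|=1.06299 >1
Stable set (-3.0000, 0).

z* = -3.0000.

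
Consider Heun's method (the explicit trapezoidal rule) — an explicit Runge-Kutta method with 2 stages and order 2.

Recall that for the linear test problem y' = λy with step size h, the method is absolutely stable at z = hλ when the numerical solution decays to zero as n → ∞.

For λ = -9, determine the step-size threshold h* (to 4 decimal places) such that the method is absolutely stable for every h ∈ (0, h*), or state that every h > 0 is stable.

(-2.0000,0); λ=-9 ⇒ h* = 0.2222.

On y'=λy, z=hλ:
  order 2, 2-stage ⇒ R(z)=1+z+z^2/2
  (e.g. R(-0.55)=0.60125, |R|=0.60125)

Need |R(x)|<1, x<0.
x=-0.55: |R|=0.6013
|R(-1.31)|=0.5481 |R(-0.77)|=0.5264 |R(-0.72)|=0.5392
Bisect:
  x_lo=-2.3703 |R|=1.4389  x_hi=-0.3470 |R|=0.7132
  mid=-1.35866 |R|=0.56432 →hi
  mid=-1.86448 |R|=0.87366 →hi
  mid=-2.11739 |R|=1.12428 →lo
  mid=-1.99093 |R|=0.99097 →hi
  mid=-2.05416 |R|=1.05563 →lo
  mid=-2.02254 |R|=1.02280 →lo
  mid=-2.00674 |R|=1.00676 →lo
  mid=-1.99883 |R|=0.99884 →hi
  mid=-2.00279 |R|=1.00279 →lo
  mid=-2.00081 |R|=1.00081 →lo
  ...
  [-2.00007,-1.99995] ⇒ x*=-2.0000
Interval (-2.0000, 0).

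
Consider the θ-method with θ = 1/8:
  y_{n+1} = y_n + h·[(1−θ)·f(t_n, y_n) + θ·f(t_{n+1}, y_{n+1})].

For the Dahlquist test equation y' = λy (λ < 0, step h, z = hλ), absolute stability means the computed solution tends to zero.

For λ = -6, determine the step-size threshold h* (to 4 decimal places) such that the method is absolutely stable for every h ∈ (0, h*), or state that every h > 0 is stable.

Set f=λy, z=hλ:
  y_{n+1} = y_n + z·[7/8·y_n + 1/8·y_{n+1}] ⇒ (1 − 1/8z)y_{n+1} = (1 + 7/8z)y_n
  Hence R(z) = (1 + 7/8z)/(1 − 1/8z).

Boundary: |R(x)|=1, x<0.
x=-0.82: |R|=0.2562
R=−1: 1+7/8x = −1+1/8x ⇒ -3/4x=2 ⇒ x=2/(-3/4)=-2.6667
Confirm numerically:
  x=-2.627: |R|=0.97760 <1
  x=-2.543: |R|=0.92962 <1
  x=-2.112: |R|=0.67089 <1
  x=-1.539: |R|=0.29070 <1
  x=-2.965: |R|=1.16325 >1
  x=-2.755: |R|=1.04928 >1
Interval (-2.6667, 0).

(-2.6667,0); λ=-6 ⇒ h* = (8/3)/6 = 0.4444.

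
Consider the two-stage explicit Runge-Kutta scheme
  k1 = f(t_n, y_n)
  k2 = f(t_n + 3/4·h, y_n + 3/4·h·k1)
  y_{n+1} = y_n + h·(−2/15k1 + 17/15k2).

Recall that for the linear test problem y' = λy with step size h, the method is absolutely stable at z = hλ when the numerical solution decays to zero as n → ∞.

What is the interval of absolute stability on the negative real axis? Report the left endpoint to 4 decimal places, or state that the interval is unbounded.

On y'=λy, z=hλ:
  k1=λy_n ⇒ h·k1=z·y_n;  k2=λ(1+3/4z)y_n ⇒ h·k2=z(1+3/4z)y_n
  y_{n+1}/y_n = 1 − 2/15z + 17/15z(1+3/4z) = 1 + z + 17/20z²
  R(z) = 1 + z + 17/20z².

Find x<0 with |R(x)|<1.
x=-1.08: |R|=0.9114
R=1: x+17/20x²=0 ⇒ x=−20/17=-1.1765; min R=1−1/(4·17/20)=0.7059>−1
Confirm numerically:
  x=-0.693: |R|=0.71521 <1
  x=-0.685: |R|=0.71384 <1
  x=-0.600: |R|=0.70600 <1
  x=-0.546: |R|=0.70740 <1
  x=-1.487: |R|=1.39249 >1
  x=-1.404: |R|=1.27153 >1
So |R|<1 on (-1.1765, 0).

z∈(-1.1765,0).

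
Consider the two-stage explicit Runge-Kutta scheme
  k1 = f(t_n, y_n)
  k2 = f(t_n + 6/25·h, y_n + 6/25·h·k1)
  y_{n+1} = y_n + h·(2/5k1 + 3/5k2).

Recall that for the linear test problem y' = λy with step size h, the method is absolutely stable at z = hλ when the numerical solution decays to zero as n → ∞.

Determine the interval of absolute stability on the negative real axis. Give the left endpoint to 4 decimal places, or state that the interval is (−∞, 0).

(-6.9444, 0).

With y'=λy (z=hλ):
  k1=λy_n ⇒ h·k1=z·y_n;  k2=λ(1+6/25z)y_n ⇒ h·k2=z(1+6/25z)y_n
  y_{n+1}/y_n = 1 + 2/5z + 3/5z(1+6/25z) = 1 + z + 18/125z²
  so R(z) = 1 + z + 18/125z².

Find x<0 with |R(x)|<1.
x=-1.46: |R|=0.1530
R=1: x+18/125x²=0 ⇒ x=−125/18=-6.9444; min R=1−1/(4·18/125)=-0.7361>−1
Confirm numerically:
  x=-6.639: |R|=0.70799 <1
  x=-6.079: |R|=0.24241 <1
  x=-5.067: |R|=0.36987 <1
  x=-7.260: |R|=1.32989 >1
  x=-7.091: |R|=1.14965 >1
  x=-7.047: |R|=1.10407 >1
So |R|<1 on (-6.9444, 0).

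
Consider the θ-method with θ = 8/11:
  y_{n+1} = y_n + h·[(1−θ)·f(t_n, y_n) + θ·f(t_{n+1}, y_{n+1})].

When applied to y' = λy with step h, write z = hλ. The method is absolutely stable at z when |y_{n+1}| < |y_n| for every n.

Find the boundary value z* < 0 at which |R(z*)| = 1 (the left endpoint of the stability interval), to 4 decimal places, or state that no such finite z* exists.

Set f=λy, z=hλ:
  y_{n+1} = y_n + z·[3/11·y_n + 8/11·y_{n+1}] ⇒ (1 − 8/11z)y_{n+1} = (1 + 3/11z)y_n
  so R(z) = (1 + 3/11z)/(1 − 8/11z).

Find x<0 with |R(x)|<1.
x=-1.12: |R|=0.3828
x=-2: |R|=0.1852
x=-10: |R|=0.2088
x=-100: |R|=0.3564
θ=8/11≥1/2 ⇒ |1+3/11x|<|1−8/11x| ∀x<0 ⇒ stable on all of ℝ⁻.

(−∞, 0) — no finite endpoint.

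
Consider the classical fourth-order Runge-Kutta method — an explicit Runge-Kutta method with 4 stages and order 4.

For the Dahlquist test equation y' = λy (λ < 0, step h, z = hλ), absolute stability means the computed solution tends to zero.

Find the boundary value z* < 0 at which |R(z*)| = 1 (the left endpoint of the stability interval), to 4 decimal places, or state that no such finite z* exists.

Test eqn y'=λy, z=hλ:
  order 4, 4-stage ⇒ R(z)=1+z+z^2/2+z^3/6+z^4/24
  (e.g. R(-1.49)=0.27409, |R|=0.27409)

Need |R(x)|<1, x<0.
x=-1.49: |R|=0.2741
|R(-3.01)|=1.3951 |R(-2.02)|=0.3402 |R(-1.53)|=0.2718
Bisect:
  x_lo=-3.3867 |R|=2.3556  x_hi=-0.1689 |R|=0.8446
  mid=-1.77778 |R|=0.28222 →hi
  mid=-2.58225 |R|=0.73461 →hi
  mid=-2.98448 |R|=1.34426 →lo
  mid=-2.78337 |R|=0.99710 →hi
  mid=-2.88392 |R|=1.15918 →lo
  mid=-2.83365 |R|=1.07538 →lo
  mid=-2.80851 |R|=1.03556 →lo
  ...
  [-2.78533,-2.78513] ⇒ x*=-2.7853
Stable set (-2.7853, 0).

z* = -2.7853.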